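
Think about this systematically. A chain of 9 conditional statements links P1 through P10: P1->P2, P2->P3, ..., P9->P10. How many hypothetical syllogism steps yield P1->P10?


With 9 implications in a chain connecting 10 propositions:
P1->P2, P2->P3, ..., P9->P10
Steps needed = (number of implications) - 1 = 9 - 1 = 8

8


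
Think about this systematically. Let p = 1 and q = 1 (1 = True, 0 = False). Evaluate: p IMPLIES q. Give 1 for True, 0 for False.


p = 1, q = 1
Operation: p IMPLIES q
Evaluate: 1 IMPLIES 1 = 1

1


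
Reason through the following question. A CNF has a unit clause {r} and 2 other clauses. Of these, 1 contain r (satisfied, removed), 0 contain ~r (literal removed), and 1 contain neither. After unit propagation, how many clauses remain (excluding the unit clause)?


Satisfied (removed): 1
Shortened (remain): 0
Unchanged (remain): 1
Remaining = 0 + 1 = 1

1


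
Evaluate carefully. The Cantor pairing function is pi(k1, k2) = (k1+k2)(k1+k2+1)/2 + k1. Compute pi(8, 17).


k1 + k2 = 25
(k1+k2)(k1+k2+1)/2 = 25 * 26 / 2 = 325
pi = 325 + 8 = 333

333


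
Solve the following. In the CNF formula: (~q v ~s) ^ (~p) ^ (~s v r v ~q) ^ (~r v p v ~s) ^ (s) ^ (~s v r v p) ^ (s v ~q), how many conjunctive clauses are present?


A CNF formula is a conjunction of clauses.
Clauses are separated by ^.
Counting the conjuncts: 7 clauses.

7


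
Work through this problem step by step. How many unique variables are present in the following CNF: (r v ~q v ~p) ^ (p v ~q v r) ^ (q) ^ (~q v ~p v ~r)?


Identify each variable that appears in the formula.
Variables found: p, q, r
Count = 3

3


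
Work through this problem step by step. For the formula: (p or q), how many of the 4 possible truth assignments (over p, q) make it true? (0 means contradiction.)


Check all 4 assignments:
p=0, q=0: 0
p=0, q=1: 1
p=1, q=0: 1
p=1, q=1: 1
Count of True = 3

3


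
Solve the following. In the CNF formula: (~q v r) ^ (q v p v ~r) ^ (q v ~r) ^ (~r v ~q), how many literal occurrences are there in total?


Counting literals in each clause:
Clause 1: 2 literal(s)
Clause 2: 3 literal(s)
Clause 3: 2 literal(s)
Clause 4: 2 literal(s)
Total = 9

9


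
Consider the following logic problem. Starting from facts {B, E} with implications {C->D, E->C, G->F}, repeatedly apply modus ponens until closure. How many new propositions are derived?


Initial facts: {B, E}
Apply modus ponens to closure:
  E and E->C  =>  C
  C and C->D  =>  D
Final known: {B, C, D, E}
New propositions: {C, D}
Count = 2

2


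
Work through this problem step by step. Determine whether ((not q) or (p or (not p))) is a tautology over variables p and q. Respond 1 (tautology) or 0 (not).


Check all 4 assignments:
p=0, q=0: 1
p=0, q=1: 1
p=1, q=0: 1
p=1, q=1: 1
Satisfying count = 4/4.
Tautology iff count = 4: yes.

1


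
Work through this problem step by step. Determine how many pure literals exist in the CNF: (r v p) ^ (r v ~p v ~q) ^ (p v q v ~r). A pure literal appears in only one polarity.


Check each variable for pure literal status:
p: mixed (not pure)
q: mixed (not pure)
r: mixed (not pure)
Pure literal count = 0

0


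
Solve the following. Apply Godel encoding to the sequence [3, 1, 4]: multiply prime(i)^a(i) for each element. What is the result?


Encode each element as an exponent of the corresponding prime:
  2^3 = 8
  3^1 = 3
  5^4 = 625
Product = 8 * 3 * 625 = 15000

15000


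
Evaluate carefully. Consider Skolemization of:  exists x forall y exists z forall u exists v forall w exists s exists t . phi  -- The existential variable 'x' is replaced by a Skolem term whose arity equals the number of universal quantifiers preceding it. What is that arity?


Quantifier prefix: exists x forall y exists z forall u exists v forall w exists s exists t
'x' is existentially quantified at position 1.
No universal quantifiers precede it.
Skolem function arity = 0 (a Skolem constant)

0


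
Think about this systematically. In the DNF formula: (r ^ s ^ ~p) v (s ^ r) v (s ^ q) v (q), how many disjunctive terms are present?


A DNF formula is a disjunction of terms (conjunctions).
Terms are separated by v.
Counting the disjuncts: 4 terms.

4


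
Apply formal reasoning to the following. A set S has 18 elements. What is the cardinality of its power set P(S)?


The power set of a set with n elements has 2^n elements.
|P(S)| = 2^18 = 262144

262144


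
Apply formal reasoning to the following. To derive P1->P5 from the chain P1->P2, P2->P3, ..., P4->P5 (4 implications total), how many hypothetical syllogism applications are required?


With 4 implications in a chain connecting 5 propositions:
P1->P2, P2->P3, ..., P4->P5
Steps needed = (number of implications) - 1 = 4 - 1 = 3

3


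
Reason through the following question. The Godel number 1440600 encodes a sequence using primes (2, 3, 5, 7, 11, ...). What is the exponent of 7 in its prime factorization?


Factorize 1440600 by dividing by 7 repeatedly.
Division steps: 7 divides 1440600 exactly 4 time(s).
Exponent of 7 = 4

4


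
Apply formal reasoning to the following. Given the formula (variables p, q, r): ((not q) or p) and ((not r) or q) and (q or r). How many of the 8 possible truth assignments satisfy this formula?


Evaluate all 8 assignments for p, q, r:
p=0, q=0, r=0: 0
p=0, q=0, r=1: 0
p=0, q=1, r=0: 0
p=0, q=1, r=1: 0
p=1, q=0, r=0: 0
p=1, q=0, r=1: 0
p=1, q=1, r=0: 1
p=1, q=1, r=1: 1
Satisfying count = 2

2


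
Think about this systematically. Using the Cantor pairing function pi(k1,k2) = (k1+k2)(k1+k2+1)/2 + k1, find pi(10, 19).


k1 + k2 = 29
(k1+k2)(k1+k2+1)/2 = 29 * 30 / 2 = 435
pi = 435 + 10 = 445

445


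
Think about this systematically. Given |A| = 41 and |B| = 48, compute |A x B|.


The Cartesian product A x B contains all ordered pairs (a, b).
|A x B| = |A| * |B| = 41 * 48 = 1968

1968


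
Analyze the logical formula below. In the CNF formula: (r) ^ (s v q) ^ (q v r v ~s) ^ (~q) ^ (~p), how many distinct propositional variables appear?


Identify each variable that appears in the formula.
Variables found: p, q, r, s
Count = 4

4


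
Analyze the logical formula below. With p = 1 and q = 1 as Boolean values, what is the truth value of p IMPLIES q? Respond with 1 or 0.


p = 1, q = 1
Operation: p IMPLIES q
Evaluate: 1 IMPLIES 1 = 1

1


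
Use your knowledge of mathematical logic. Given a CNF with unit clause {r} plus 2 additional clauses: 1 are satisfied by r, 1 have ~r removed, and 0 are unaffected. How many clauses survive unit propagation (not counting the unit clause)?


Satisfied (removed): 1
Shortened (remain): 1
Unchanged (remain): 0
Remaining = 1 + 0 = 1

1


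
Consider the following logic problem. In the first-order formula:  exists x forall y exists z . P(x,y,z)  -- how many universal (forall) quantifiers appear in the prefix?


Quantifier prefix: exists x forall y exists z
Mark each quantifier type:
  E U E
Universal count = 1, Existential count = 2
Asked for universal (forall) quantifiers: 1

1


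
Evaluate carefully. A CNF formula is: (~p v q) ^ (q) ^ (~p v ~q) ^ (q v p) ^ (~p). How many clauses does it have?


A CNF formula is a conjunction of clauses.
Clauses are separated by ^.
Counting the conjuncts: 5 clauses.

5


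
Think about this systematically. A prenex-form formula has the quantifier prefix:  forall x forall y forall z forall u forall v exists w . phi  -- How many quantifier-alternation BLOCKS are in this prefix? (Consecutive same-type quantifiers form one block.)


Quantifier-type sequence: A A A A A E  (A=forall, E=exists)
Group into maximal same-type runs:
  Ax5 | Ex1
Number of blocks = 2

2


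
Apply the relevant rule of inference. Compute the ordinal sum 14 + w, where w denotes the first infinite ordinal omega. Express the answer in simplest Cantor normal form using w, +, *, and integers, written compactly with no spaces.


Compute 14 + w.
Ordinal + is associative but NOT commutative; for finite n>0, n + w = w but w + n stays w+n.
Any finite left addend is absorbed by w on the right: 14 + w = w.
Result = w

w


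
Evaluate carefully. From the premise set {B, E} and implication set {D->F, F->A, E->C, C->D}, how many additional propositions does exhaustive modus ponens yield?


Initial facts: {B, E}
Apply modus ponens to closure:
  E and E->C  =>  C
  C and C->D  =>  D
  D and D->F  =>  F
  F and F->A  =>  A
Final known: {A, B, C, D, E, F}
New propositions: {A, C, D, F}
Count = 4

4


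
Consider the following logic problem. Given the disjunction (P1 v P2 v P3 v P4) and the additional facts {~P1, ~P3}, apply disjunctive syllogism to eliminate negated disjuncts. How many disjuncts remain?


Original disjuncts (4): P1, P2, P3, P4
Negated (eliminate): ~P1, ~P3
Remaining disjuncts: P2, P4
Count = 4 - 2 = 2

2


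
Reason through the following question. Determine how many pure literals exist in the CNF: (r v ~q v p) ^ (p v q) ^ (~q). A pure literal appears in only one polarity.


Check each variable for pure literal status:
p: pure positive
q: mixed (not pure)
r: pure positive
Pure literal count = 2

2


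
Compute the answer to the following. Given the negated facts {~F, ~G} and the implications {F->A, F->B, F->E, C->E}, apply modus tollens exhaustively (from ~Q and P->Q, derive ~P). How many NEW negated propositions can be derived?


Initial negated facts: {~F, ~G}
Apply modus tollens to closure:
  (no implication fires)
Final negated: {~F, ~G}
New negations: {(none)}
Count = 0

0


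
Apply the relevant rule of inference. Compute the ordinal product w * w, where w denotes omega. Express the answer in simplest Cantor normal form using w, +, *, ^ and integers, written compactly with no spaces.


Compute w * w.
Ordinal * is associative and left-distributive over +, but NOT commutative; for finite n>1, n*w = w but w*n stays w*n.
w * w = w^2 by definition.
Result = w^2

w^2


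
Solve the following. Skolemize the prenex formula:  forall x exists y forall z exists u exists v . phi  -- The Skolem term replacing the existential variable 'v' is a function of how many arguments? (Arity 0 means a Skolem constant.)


Quantifier prefix: forall x exists y forall z exists u exists v
'v' is existentially quantified at position 5.
Universal variables preceding it: x, z
Skolem function arity = 2

2


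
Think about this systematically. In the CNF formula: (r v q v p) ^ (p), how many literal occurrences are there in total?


Counting literals in each clause:
Clause 1: 3 literal(s)
Clause 2: 1 literal(s)
Total = 4

4


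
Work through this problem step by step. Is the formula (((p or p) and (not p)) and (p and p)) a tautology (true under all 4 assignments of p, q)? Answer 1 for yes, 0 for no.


Check all 4 assignments:
p=0, q=0: 0
p=0, q=1: 0
p=1, q=0: 0
p=1, q=1: 0
Satisfying count = 0/4.
Tautology iff count = 4: no.

0


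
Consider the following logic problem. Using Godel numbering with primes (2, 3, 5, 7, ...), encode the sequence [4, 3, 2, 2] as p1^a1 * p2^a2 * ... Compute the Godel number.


Encode each element as an exponent of the corresponding prime:
  2^4 = 16
  3^3 = 27
  5^2 = 25
  7^2 = 49
Product = 16 * 27 * 25 * 49 = 529200

529200


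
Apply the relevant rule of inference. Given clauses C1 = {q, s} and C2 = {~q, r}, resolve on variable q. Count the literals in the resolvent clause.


Remove q from C1 and ~q from C2.
C1 remainder: {s}
C2 remainder: {r}
Union (resolvent): {r, s}
Resolvent has 2 literal(s).

2


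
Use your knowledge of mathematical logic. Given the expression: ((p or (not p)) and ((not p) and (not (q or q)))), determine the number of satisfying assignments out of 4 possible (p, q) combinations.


Check all 4 assignments:
p=0, q=0: 1
p=0, q=1: 0
p=1, q=0: 0
p=1, q=1: 0
Count of True = 1

1


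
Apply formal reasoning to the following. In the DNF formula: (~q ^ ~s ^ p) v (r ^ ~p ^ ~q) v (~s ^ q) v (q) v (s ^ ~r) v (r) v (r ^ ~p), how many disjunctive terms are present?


A DNF formula is a disjunction of terms (conjunctions).
Terms are separated by v.
Counting the disjuncts: 7 terms.

7


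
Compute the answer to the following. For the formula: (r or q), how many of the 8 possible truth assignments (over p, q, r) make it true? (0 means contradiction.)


Check all 8 assignments:
p=0, q=0, r=0: 0
p=0, q=0, r=1: 1
p=0, q=1, r=0: 1
p=0, q=1, r=1: 1
p=1, q=0, r=0: 0
p=1, q=0, r=1: 1
p=1, q=1, r=0: 1
p=1, q=1, r=1: 1
Count of True = 6

6


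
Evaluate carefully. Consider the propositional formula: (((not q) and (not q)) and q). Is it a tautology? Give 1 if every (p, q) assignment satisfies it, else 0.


Check all 4 assignments:
p=0, q=0: 0
p=0, q=1: 0
p=1, q=0: 0
p=1, q=1: 0
Satisfying count = 0/4.
Tautology iff count = 4: no.

0


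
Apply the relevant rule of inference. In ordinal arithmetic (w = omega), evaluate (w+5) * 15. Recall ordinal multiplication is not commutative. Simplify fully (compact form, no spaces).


Compute (w+5) * 15.
Ordinal * is associative and left-distributive over +, but NOT commutative; for finite n>1, n*w = w but w*n stays w*n.
(w+5) * 15 = (w+5) repeated 15 times. Each intermediate +5 is absorbed by the following w; only the last survives: w*15+5.
Result = w*15+5

w*15+5


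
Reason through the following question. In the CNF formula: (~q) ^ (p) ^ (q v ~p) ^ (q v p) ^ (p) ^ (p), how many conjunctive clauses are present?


A CNF formula is a conjunction of clauses.
Clauses are separated by ^.
Counting the conjuncts: 6 clauses.

6


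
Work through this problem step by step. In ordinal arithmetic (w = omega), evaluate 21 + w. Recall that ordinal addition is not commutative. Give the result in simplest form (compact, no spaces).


Compute 21 + w.
Ordinal + is associative but NOT commutative; for finite n>0, n + w = w but w + n stays w+n.
Any finite left addend is absorbed by w on the right: 21 + w = w.
Result = w

w


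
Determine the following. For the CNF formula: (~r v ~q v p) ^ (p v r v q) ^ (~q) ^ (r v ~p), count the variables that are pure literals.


Check each variable for pure literal status:
p: mixed (not pure)
q: mixed (not pure)
r: mixed (not pure)
Pure literal count = 0

0


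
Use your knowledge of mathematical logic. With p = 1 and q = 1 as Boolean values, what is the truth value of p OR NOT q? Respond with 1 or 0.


p = 1, q = 1
Operation: p OR NOT q
Evaluate: 1 OR NOT 1 = 1

1


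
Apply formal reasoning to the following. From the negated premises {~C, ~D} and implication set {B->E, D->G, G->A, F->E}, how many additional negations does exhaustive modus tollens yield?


Initial negated facts: {~C, ~D}
Apply modus tollens to closure:
  (no implication fires)
Final negated: {~C, ~D}
New negations: {(none)}
Count = 0

0


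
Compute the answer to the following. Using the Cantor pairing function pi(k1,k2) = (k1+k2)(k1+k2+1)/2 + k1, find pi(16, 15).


k1 + k2 = 31
(k1+k2)(k1+k2+1)/2 = 31 * 32 / 2 = 496
pi = 496 + 16 = 512

512


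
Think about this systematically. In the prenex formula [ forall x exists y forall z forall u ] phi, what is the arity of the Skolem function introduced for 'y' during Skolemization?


Quantifier prefix: forall x exists y forall z forall u
'y' is existentially quantified at position 2.
Universal variables preceding it: x
Skolem function arity = 1

1


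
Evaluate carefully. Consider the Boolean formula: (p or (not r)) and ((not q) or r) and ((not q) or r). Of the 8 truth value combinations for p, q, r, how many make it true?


Evaluate all 8 assignments for p, q, r:
p=0, q=0, r=0: 1
p=0, q=0, r=1: 0
p=0, q=1, r=0: 0
p=0, q=1, r=1: 0
p=1, q=0, r=0: 1
p=1, q=0, r=1: 1
p=1, q=1, r=0: 0
p=1, q=1, r=1: 1
Satisfying count = 4

4


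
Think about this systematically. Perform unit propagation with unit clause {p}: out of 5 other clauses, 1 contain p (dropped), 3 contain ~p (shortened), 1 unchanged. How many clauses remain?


Satisfied (removed): 1
Shortened (remain): 3
Unchanged (remain): 1
Remaining = 3 + 1 = 4

4


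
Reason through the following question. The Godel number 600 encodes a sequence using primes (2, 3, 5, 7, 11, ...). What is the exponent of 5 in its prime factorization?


Factorize 600 by dividing by 5 repeatedly.
Division steps: 5 divides 600 exactly 2 time(s).
Exponent of 5 = 2

2


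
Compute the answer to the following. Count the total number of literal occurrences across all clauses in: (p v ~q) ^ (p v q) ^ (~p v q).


Counting literals in each clause:
Clause 1: 2 literal(s)
Clause 2: 2 literal(s)
Clause 3: 2 literal(s)
Total = 6

6


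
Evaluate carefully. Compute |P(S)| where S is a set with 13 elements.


The power set of a set with n elements has 2^n elements.
|P(S)| = 2^13 = 8192

8192


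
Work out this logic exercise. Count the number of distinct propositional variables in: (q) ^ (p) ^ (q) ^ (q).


Identify each variable that appears in the formula.
Variables found: p, q
Count = 2

2


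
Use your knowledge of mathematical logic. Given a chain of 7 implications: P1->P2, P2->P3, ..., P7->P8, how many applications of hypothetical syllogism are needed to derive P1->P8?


With 7 implications in a chain connecting 8 propositions:
P1->P2, P2->P3, ..., P7->P8
Steps needed = (number of implications) - 1 = 7 - 1 = 6

6


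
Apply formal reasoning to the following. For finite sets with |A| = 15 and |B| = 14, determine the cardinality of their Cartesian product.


The Cartesian product A x B contains all ordered pairs (a, b).
|A x B| = |A| * |B| = 15 * 14 = 210

210


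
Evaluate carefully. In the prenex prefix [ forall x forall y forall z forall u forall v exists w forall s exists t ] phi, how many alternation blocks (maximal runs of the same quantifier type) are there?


Quantifier-type sequence: A A A A A E A E  (A=forall, E=exists)
Group into maximal same-type runs:
  Ax5 | Ex1 | Ax1 | Ex1
Number of blocks = 4

4


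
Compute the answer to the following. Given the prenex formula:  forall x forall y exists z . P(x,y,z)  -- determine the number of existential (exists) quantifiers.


Quantifier prefix: forall x forall y exists z
Mark each quantifier type:
  U U E
Universal count = 2, Existential count = 1
Asked for existential (exists) quantifiers: 1

1


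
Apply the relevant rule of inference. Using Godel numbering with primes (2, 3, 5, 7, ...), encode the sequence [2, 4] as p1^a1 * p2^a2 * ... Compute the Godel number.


Encode each element as an exponent of the corresponding prime:
  2^2 = 4
  3^4 = 81
Product = 4 * 81 = 324

324


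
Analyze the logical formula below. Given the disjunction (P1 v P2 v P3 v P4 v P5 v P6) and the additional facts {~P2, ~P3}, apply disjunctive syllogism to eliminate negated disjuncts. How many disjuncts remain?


Original disjuncts (6): P1, P2, P3, P4, P5, P6
Negated (eliminate): ~P2, ~P3
Remaining disjuncts: P1, P4, P5, P6
Count = 6 - 2 = 4

4


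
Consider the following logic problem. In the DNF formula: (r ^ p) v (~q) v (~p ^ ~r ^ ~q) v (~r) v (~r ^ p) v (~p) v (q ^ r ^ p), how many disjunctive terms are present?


A DNF formula is a disjunction of terms (conjunctions).
Terms are separated by v.
Counting the disjuncts: 7 terms.

7


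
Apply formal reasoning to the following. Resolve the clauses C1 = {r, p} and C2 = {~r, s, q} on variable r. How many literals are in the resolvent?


Remove r from C1 and ~r from C2.
C1 remainder: {p}
C2 remainder: {s, q}
Union (resolvent): {p, q, s}
Resolvent has 3 literal(s).

3


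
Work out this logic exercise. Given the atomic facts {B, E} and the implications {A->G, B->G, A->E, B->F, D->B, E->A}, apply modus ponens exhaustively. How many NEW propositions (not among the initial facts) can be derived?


Initial facts: {B, E}
Apply modus ponens to closure:
  B and B->G  =>  G
  B and B->F  =>  F
  E and E->A  =>  A
Final known: {A, B, E, F, G}
New propositions: {A, F, G}
Count = 3

3


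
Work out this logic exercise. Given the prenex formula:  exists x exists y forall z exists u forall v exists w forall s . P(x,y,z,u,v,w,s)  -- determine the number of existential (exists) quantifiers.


Quantifier prefix: exists x exists y forall z exists u forall v exists w forall s
Mark each quantifier type:
  E E U E U E U
Universal count = 3, Existential count = 4
Asked for existential (exists) quantifiers: 4

4


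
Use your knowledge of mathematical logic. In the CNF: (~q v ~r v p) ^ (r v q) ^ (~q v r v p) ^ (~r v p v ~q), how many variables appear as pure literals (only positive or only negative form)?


Check each variable for pure literal status:
p: pure positive
q: mixed (not pure)
r: mixed (not pure)
Pure literal count = 1

1


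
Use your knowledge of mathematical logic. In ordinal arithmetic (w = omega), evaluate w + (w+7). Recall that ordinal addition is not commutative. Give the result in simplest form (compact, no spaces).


Compute w + (w+7).
Ordinal + is associative but NOT commutative; for finite n>0, n + w = w but w + n stays w+n.
w + (w+7) = (w+w) + 7 = w*2+7.
Result = w*2+7

w*2+7


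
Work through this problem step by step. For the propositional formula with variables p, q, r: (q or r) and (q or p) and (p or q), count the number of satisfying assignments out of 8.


Evaluate all 8 assignments for p, q, r:
p=0, q=0, r=0: 0
p=0, q=0, r=1: 0
p=0, q=1, r=0: 1
p=0, q=1, r=1: 1
p=1, q=0, r=0: 0
p=1, q=0, r=1: 1
p=1, q=1, r=0: 1
p=1, q=1, r=1: 1
Satisfying count = 5

5


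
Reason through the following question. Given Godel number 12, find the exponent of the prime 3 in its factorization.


Factorize 12 by dividing by 3 repeatedly.
Division steps: 3 divides 12 exactly 1 time(s).
Exponent of 3 = 1

1


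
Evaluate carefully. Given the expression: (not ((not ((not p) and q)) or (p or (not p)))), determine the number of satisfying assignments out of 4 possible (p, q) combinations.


Check all 4 assignments:
p=0, q=0: 0
p=0, q=1: 0
p=1, q=0: 0
p=1, q=1: 0
Count of True = 0

0


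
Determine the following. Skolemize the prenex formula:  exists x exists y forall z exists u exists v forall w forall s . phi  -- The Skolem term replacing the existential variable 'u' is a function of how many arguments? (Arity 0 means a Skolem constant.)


Quantifier prefix: exists x exists y forall z exists u exists v forall w forall s
'u' is existentially quantified at position 4.
Universal variables preceding it: z
Skolem function arity = 1

1


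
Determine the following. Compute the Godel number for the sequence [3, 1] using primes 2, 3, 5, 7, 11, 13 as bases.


Encode each element as an exponent of the corresponding prime:
  2^3 = 8
  3^1 = 3
Product = 8 * 3 = 24

24


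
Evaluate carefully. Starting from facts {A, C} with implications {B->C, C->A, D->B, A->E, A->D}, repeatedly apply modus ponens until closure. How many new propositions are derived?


Initial facts: {A, C}
Apply modus ponens to closure:
  A and A->E  =>  E
  A and A->D  =>  D
  D and D->B  =>  B
Final known: {A, B, C, D, E}
New propositions: {B, D, E}
Count = 3

3


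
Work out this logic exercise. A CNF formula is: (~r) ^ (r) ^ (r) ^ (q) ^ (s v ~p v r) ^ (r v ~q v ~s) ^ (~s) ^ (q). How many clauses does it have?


A CNF formula is a conjunction of clauses.
Clauses are separated by ^.
Counting the conjuncts: 8 clauses.

8


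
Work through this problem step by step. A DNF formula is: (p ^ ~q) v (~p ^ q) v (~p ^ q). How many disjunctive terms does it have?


A DNF formula is a disjunction of terms (conjunctions).
Terms are separated by v.
Counting the disjuncts: 3 terms.

3


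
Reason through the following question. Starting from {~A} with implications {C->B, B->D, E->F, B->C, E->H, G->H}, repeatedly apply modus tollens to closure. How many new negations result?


Initial negated facts: {~A}
Apply modus tollens to closure:
  (no implication fires)
Final negated: {~A}
New negations: {(none)}
Count = 0

0


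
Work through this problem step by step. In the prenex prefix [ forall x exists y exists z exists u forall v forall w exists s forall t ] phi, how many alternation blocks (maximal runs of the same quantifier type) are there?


Quantifier-type sequence: A E E E A A E A  (A=forall, E=exists)
Group into maximal same-type runs:
  Ax1 | Ex3 | Ax2 | Ex1 | Ax1
Number of blocks = 5

5


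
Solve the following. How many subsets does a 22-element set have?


The power set of a set with n elements has 2^n elements.
|P(S)| = 2^22 = 4194304

4194304


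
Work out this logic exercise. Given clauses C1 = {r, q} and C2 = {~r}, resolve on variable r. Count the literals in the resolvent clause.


Remove r from C1 and ~r from C2.
C1 remainder: {q}
C2 remainder: {}
Union (resolvent): {q}
Resolvent has 1 literal(s).

1


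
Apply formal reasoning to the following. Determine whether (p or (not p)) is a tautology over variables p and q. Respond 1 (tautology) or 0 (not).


Check all 4 assignments:
p=0, q=0: 1
p=0, q=1: 1
p=1, q=0: 1
p=1, q=1: 1
Satisfying count = 4/4.
Tautology iff count = 4: yes.

1


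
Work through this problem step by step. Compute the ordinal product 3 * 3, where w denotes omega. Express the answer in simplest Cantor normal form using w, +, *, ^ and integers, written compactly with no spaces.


Compute 3 * 3.
Ordinal * is associative and left-distributive over +, but NOT commutative; for finite n>1, n*w = w but w*n stays w*n.
Both finite; ordinal * agrees with natural *: 3 * 3 = 9.
Result = 9

9


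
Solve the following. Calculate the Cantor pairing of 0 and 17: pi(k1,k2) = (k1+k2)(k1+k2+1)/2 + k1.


k1 + k2 = 17
(k1+k2)(k1+k2+1)/2 = 17 * 18 / 2 = 153
pi = 153 + 0 = 153

153


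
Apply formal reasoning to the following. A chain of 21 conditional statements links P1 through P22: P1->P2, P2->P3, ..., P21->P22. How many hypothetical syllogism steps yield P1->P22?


With 21 implications in a chain connecting 22 propositions:
P1->P2, P2->P3, ..., P21->P22
Steps needed = (number of implications) - 1 = 21 - 1 = 20

20


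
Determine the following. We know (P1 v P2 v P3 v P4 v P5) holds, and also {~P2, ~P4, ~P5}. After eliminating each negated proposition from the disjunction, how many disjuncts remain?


Original disjuncts (5): P1, P2, P3, P4, P5
Negated (eliminate): ~P2, ~P4, ~P5
Remaining disjuncts: P1, P3
Count = 5 - 3 = 2

2


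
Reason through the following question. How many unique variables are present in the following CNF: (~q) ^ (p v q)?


Identify each variable that appears in the formula.
Variables found: p, q
Count = 2

2


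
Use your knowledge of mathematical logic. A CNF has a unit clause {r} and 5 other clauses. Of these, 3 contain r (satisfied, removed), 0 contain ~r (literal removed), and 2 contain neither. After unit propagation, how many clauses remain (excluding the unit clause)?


Satisfied (removed): 3
Shortened (remain): 0
Unchanged (remain): 2
Remaining = 0 + 2 = 2

2


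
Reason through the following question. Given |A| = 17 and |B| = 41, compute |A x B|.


The Cartesian product A x B contains all ordered pairs (a, b).
|A x B| = |A| * |B| = 17 * 41 = 697

697


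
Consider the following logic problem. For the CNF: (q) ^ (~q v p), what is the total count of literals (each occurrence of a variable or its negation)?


Counting literals in each clause:
Clause 1: 1 literal(s)
Clause 2: 2 literal(s)
Total = 3

3


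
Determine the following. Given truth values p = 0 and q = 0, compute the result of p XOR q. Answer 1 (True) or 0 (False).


p = 0, q = 0
Operation: p XOR q
Evaluate: 0 XOR 0 = 0

0


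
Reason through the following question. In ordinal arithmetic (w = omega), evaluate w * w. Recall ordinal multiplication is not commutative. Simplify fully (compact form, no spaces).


Compute w * w.
Ordinal * is associative and left-distributive over +, but NOT commutative; for finite n>1, n*w = w but w*n stays w*n.
w * w = w^2 by definition.
Result = w^2

w^2


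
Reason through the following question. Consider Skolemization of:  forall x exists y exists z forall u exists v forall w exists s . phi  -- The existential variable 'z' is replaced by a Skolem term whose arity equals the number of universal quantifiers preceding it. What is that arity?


Quantifier prefix: forall x exists y exists z forall u exists v forall w exists s
'z' is existentially quantified at position 3.
Universal variables preceding it: x
Skolem function arity = 1

1


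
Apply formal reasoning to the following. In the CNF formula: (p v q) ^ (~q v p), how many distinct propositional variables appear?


Identify each variable that appears in the formula.
Variables found: p, q
Count = 2

2


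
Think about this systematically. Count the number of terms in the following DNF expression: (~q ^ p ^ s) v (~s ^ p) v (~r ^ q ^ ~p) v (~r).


A DNF formula is a disjunction of terms (conjunctions).
Terms are separated by v.
Counting the disjuncts: 4 terms.

4


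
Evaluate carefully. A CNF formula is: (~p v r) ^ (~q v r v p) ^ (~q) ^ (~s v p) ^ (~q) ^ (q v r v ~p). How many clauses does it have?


A CNF formula is a conjunction of clauses.
Clauses are separated by ^.
Counting the conjuncts: 6 clauses.

6


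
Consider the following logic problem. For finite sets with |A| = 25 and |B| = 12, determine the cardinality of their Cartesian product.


The Cartesian product A x B contains all ordered pairs (a, b).
|A x B| = |A| * |B| = 25 * 12 = 300

300


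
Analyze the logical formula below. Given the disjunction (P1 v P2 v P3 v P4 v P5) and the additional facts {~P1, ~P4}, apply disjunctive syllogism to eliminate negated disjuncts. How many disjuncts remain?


Original disjuncts (5): P1, P2, P3, P4, P5
Negated (eliminate): ~P1, ~P4
Remaining disjuncts: P2, P3, P5
Count = 5 - 2 = 3

3


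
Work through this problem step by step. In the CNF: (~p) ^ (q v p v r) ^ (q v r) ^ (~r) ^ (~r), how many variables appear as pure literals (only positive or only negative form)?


Check each variable for pure literal status:
p: mixed (not pure)
q: pure positive
r: mixed (not pure)
Pure literal count = 1

1


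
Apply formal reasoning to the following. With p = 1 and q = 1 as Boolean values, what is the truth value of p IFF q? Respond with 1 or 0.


p = 1, q = 1
Operation: p IFF q
Evaluate: 1 IFF 1 = 1

1


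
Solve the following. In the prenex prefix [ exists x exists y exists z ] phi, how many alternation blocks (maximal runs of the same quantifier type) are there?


Quantifier-type sequence: E E E  (A=forall, E=exists)
Group into maximal same-type runs:
  Ex3
Number of blocks = 1

1


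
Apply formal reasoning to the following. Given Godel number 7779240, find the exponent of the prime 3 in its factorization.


Factorize 7779240 by dividing by 3 repeatedly.
Division steps: 3 divides 7779240 exactly 4 time(s).
Exponent of 3 = 4

4


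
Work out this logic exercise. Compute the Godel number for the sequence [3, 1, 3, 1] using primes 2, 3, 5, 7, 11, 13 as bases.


Encode each element as an exponent of the corresponding prime:
  2^3 = 8
  3^1 = 3
  5^3 = 125
  7^1 = 7
Product = 8 * 3 * 125 * 7 = 21000

21000


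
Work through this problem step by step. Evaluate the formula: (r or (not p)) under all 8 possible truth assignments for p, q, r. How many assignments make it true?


Check all 8 assignments:
p=0, q=0, r=0: 1
p=0, q=0, r=1: 1
p=0, q=1, r=0: 1
p=0, q=1, r=1: 1
p=1, q=0, r=0: 0
p=1, q=0, r=1: 1
p=1, q=1, r=0: 0
p=1, q=1, r=1: 1
Count of True = 6

6


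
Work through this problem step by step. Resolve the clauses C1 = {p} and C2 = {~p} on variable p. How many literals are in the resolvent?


Remove p from C1 and ~p from C2.
C1 remainder: {}
C2 remainder: {}
Union (resolvent): {} (empty clause)
Resolvent has 0 literal(s).

0


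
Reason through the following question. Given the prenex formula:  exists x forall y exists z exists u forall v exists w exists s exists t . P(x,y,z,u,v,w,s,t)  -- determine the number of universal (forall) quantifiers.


Quantifier prefix: exists x forall y exists z exists u forall v exists w exists s exists t
Mark each quantifier type:
  E U E E U E E E
Universal count = 2, Existential count = 6
Asked for universal (forall) quantifiers: 2

2


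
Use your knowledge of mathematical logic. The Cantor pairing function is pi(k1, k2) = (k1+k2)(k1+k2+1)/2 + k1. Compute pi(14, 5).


k1 + k2 = 19
(k1+k2)(k1+k2+1)/2 = 19 * 20 / 2 = 190
pi = 190 + 14 = 204

204


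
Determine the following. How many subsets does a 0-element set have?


The power set of a set with n elements has 2^n elements.
|P(S)| = 2^0 = 1

1


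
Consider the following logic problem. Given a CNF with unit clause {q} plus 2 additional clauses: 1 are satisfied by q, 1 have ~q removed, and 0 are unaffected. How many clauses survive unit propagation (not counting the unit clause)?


Satisfied (removed): 1
Shortened (remain): 1
Unchanged (remain): 0
Remaining = 1 + 0 = 1

1


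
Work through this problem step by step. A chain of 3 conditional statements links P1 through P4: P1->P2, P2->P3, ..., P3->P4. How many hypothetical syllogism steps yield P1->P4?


With 3 implications in a chain connecting 4 propositions:
P1->P2, P2->P3, ..., P3->P4
Steps needed = (number of implications) - 1 = 3 - 1 = 2

2


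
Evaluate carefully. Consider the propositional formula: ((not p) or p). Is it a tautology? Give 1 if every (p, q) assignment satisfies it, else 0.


Check all 4 assignments:
p=0, q=0: 1
p=0, q=1: 1
p=1, q=0: 1
p=1, q=1: 1
Satisfying count = 4/4.
Tautology iff count = 4: yes.

1


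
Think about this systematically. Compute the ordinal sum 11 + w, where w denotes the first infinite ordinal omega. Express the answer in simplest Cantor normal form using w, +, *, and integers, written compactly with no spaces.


Compute 11 + w.
Ordinal + is associative but NOT commutative; for finite n>0, n + w = w but w + n stays w+n.
Any finite left addend is absorbed by w on the right: 11 + w = w.
Result = w

w


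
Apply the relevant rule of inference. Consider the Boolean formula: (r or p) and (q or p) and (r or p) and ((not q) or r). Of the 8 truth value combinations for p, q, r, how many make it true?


Evaluate all 8 assignments for p, q, r:
p=0, q=0, r=0: 0
p=0, q=0, r=1: 0
p=0, q=1, r=0: 0
p=0, q=1, r=1: 1
p=1, q=0, r=0: 1
p=1, q=0, r=1: 1
p=1, q=1, r=0: 0
p=1, q=1, r=1: 1
Satisfying count = 4

4


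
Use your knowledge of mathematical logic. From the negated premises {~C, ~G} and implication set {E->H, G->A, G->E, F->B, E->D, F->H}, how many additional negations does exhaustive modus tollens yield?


Initial negated facts: {~C, ~G}
Apply modus tollens to closure:
  (no implication fires)
Final negated: {~C, ~G}
New negations: {(none)}
Count = 0

0


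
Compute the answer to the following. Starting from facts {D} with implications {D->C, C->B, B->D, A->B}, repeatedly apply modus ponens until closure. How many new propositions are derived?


Initial facts: {D}
Apply modus ponens to closure:
  D and D->C  =>  C
  C and C->B  =>  B
Final known: {B, C, D}
New propositions: {B, C}
Count = 2

2


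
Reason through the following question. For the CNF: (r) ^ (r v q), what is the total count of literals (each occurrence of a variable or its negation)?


Counting literals in each clause:
Clause 1: 1 literal(s)
Clause 2: 2 literal(s)
Total = 3

3


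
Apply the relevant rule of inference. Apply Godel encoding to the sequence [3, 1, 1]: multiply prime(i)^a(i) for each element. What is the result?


Encode each element as an exponent of the corresponding prime:
  2^3 = 8
  3^1 = 3
  5^1 = 5
Product = 8 * 3 * 5 = 120

120


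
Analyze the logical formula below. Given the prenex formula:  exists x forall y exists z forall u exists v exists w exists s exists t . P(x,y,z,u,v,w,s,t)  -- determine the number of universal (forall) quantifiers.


Quantifier prefix: exists x forall y exists z forall u exists v exists w exists s exists t
Mark each quantifier type:
  E U E U E E E E
Universal count = 2, Existential count = 6
Asked for universal (forall) quantifiers: 2

2


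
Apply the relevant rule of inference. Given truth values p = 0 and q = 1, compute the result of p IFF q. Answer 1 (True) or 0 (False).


p = 0, q = 1
Operation: p IFF q
Evaluate: 0 IFF 1 = 0

0


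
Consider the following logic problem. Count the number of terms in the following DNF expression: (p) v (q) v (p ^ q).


A DNF formula is a disjunction of terms (conjunctions).
Terms are separated by v.
Counting the disjuncts: 3 terms.

3


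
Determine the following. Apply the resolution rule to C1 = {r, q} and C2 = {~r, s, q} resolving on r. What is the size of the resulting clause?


Remove r from C1 and ~r from C2.
C1 remainder: {q}
C2 remainder: {s, q}
Union (resolvent): {q, s}
Resolvent has 2 literal(s).

2


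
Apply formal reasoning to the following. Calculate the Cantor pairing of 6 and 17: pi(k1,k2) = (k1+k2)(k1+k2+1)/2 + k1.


k1 + k2 = 23
(k1+k2)(k1+k2+1)/2 = 23 * 24 / 2 = 276
pi = 276 + 6 = 282

282


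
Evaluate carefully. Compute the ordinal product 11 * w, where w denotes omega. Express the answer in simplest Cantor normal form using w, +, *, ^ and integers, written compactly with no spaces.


Compute 11 * w.
Ordinal * is associative and left-distributive over +, but NOT commutative; for finite n>1, n*w = w but w*n stays w*n.
For finite n>0, n * w = sup{n*k : k<w} = w. So 11 * w = w.
Result = w

w


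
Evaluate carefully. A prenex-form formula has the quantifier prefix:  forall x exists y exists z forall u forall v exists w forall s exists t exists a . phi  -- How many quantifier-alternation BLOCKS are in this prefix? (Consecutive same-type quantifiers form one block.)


Quantifier-type sequence: A E E A A E A E E  (A=forall, E=exists)
Group into maximal same-type runs:
  Ax1 | Ex2 | Ax2 | Ex1 | Ax1 | Ex2
Number of blocks = 6

6


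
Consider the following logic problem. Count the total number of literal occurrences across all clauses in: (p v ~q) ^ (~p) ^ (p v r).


Counting literals in each clause:
Clause 1: 2 literal(s)
Clause 2: 1 literal(s)
Clause 3: 2 literal(s)
Total = 5

5


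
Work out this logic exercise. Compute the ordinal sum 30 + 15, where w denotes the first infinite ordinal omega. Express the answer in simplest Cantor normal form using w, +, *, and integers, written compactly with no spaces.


Compute 30 + 15.
Ordinal + is associative but NOT commutative; for finite n>0, n + w = w but w + n stays w+n.
Both operands finite; ordinal + agrees with natural +: 30 + 15 = 45.
Result = 45

45


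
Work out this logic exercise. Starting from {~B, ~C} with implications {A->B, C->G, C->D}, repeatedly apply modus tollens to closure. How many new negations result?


Initial negated facts: {~B, ~C}
Apply modus tollens to closure:
  ~B and A->B  =>  ~A
Final negated: {~A, ~B, ~C}
New negations: {~A}
Count = 1

1


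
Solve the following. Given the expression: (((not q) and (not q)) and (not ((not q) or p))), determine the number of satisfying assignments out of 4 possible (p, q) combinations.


Check all 4 assignments:
p=0, q=0: 0
p=0, q=1: 0
p=1, q=0: 0
p=1, q=1: 0
Count of True = 0

0


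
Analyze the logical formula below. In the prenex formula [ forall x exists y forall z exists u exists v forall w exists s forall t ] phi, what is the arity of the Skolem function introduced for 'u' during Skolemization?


Quantifier prefix: forall x exists y forall z exists u exists v forall w exists s forall t
'u' is existentially quantified at position 4.
Universal variables preceding it: x, z
Skolem function arity = 2

2


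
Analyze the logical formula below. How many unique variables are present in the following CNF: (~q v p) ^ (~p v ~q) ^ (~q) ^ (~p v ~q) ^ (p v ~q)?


Identify each variable that appears in the formula.
Variables found: p, q
Count = 2

2
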